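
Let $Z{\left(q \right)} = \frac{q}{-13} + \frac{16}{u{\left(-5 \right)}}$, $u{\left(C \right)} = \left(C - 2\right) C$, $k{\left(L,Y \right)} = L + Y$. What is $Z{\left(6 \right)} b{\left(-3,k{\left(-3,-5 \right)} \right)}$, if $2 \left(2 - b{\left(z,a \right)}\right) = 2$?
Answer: $- \frac{2}{455} \approx -0.0043956$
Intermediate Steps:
$b{\left(z,a \right)} = 1$ ($b{\left(z,a \right)} = 2 - 1 = 1$)
$u{\left(C \right)} = C \left(-2 + C\right)$ ($u{\left(C \right)} = \left(-2 + C\right) C = C \left(-2 + C\right)$)
$Z{\left(q \right)} = \frac{16}{35} - \frac{q}{13}$ ($Z{\left(q \right)} = \frac{q}{-13} + \frac{16}{\left(-5\right) \left(-2 - 5\right)} = q \left(- \frac{1}{13}\right) + \frac{16}{\left(-5\right) \left(-7\right)} = - \frac{q}{13} + \frac{16}{35} = \frac{16}{35} - \frac{q}{13}$)
$Z{\left(6 \right)} b{\left(-3,k{\left(-3,-5 \right)} \right)} = \left(\frac{16}{35} - \frac{6}{13}\right) 1 = \left(- \frac{2}{455}\right) 1 = - \frac{2}{455}$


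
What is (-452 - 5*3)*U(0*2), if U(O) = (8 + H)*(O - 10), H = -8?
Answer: 0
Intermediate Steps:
U(O) = 0 (U(O) = (8 - 8)*(O - 10) = 0*(-10 + O) = 0)
(-452 - 5*3)*U(0*2) = (-452 - 5*3)*0 = (-452 - 15)*0 = -467*0 = 0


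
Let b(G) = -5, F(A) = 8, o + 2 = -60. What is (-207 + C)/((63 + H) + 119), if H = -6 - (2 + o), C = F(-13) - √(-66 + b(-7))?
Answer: -199/236 - I*√71/236 ≈ -0.84322 - 0.035704*I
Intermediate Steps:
o = -62 (o = -2 - 60 = -62)
C = 8 - I*√71 (C = 8 - √(-66 - 5) = 8 - √(-71) = 8 - I*√71 ≈ 8.0 - 8.4261*I)
H = 54 (H = -6 - (2 - 62) = -6 - 1*(-60) = -6 + 60 = 54)
(-207 + C)/((63 + H) + 119) = (-207 + (8 - I*√71))/((63 + 54) + 119) = (-199 - I*√71)/(117 + 119) = (-199 - I*√71)/236 = (-199 - I*√71)*(1/236) = -199/236 - I*√71/236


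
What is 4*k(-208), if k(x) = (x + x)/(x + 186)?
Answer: 832/11 ≈ 75.636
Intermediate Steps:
k(x) = 2*x/(186 + x) (k(x) = (2*x)/(186 + x) = 2*x/(186 + x))
4*k(-208) = 4*(2*(-208)/(186 - 208)) = 4*(2*(-208)/(-22)) = 4*(2*(-208)*(-1/22)) = 4*(208/11) = 832/11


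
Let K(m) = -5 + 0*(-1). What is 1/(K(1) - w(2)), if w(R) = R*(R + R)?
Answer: -1/13 ≈ -0.076923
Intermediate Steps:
w(R) = 2*R**2 (w(R) = R*(2*R) = 2*R**2)
K(m) = -5 (K(m) = -5 + 0 = -5)
1/(K(1) - w(2)) = 1/(-5 - 2*2**2) = 1/(-5 - 2*4) = 1/(-5 - 1*8) = 1/(-5 - 8) = 1/(-13) = -1/13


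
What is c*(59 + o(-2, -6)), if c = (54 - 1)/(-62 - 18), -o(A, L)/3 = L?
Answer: -4081/80 ≈ -51.013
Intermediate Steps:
o(A, L) = -3*L
c = -53/80 (c = 53/(-80) = 53*(-1/80) = -53/80 ≈ -0.66250)
c*(59 + o(-2, -6)) = -53*(59 - 3*(-6))/80 = -53*(59 + 18)/80 = -53/80*77 = -4081/80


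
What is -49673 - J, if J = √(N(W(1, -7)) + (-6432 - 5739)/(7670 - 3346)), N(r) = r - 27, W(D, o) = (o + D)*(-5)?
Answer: -49673 - 3*√96209/2162 ≈ -49673.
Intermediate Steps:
W(D, o) = -5*D - 5*o (W(D, o) = (D + o)*(-5) = -5*D - 5*o)
N(r) = -27 + r
J = 3*√96209/2162 (J = √((-27 + (-5*1 - 5*(-7))) + (-6432 - 5739)/(7670 - 3346)) = √((-27 + (-5 + 35)) - 12171/4324) = √((-27 + 30) - 12171*1/4324) = √(3 - 12171/4324) = √(801/4324) = 3*√96209/2162 ≈ 0.43040)
-49673 - J = -49673 - 3*√96209/2162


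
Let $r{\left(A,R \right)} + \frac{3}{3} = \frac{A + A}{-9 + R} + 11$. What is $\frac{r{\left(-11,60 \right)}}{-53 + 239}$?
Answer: $\frac{244}{4743} \approx 0.051444$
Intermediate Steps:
$r{\left(A,R \right)} = 10 + \frac{2 A}{-9 + R}$ ($r{\left(A,R \right)} = -1 + \left(\frac{A + A}{-9 + R} + 11\right) = -1 + \left(\frac{2 A}{-9 + R} + 11\right) = -1 + \left(11 + \frac{2 A}{-9 + R}\right) = 10 + \frac{2 A}{-9 + R}$)
$\frac{r{\left(-11,60 \right)}}{-53 + 239} = \frac{2 \frac{1}{-9 + 60} \left(-45 - 11 + 5 \cdot 60\right)}{-53 + 239} = \frac{2 \cdot \frac{1}{51} \left(-45 - 11 + 300\right)}{186} = \frac{2 \cdot \frac{1}{51} \cdot 244}{186} = \frac{1}{186} \cdot \frac{488}{51} = \frac{244}{4743}$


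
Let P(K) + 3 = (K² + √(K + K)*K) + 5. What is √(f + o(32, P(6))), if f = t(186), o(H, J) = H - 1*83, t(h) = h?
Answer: 3*√15 ≈ 11.619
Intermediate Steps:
P(K) = 2 + K² + √2*K^(3/2) (P(K) = -3 + ((K² + √(K + K)*K) + 5) = -3 + ((K² + √(2*K)*K) + 5) = -3 + ((K² + (√2*√K)*K) + 5) = -3 + ((K² + √2*K^(3/2)) + 5) = -3 + (5 + K² + √2*K^(3/2)) = 2 + K² + √2*K^(3/2))
o(H, J) = -83 + H (o(H, J) = H - 83 = -83 + H)
f = 186
√(f + o(32, P(6))) = √(186 + (-83 + 32)) = √(186 - 51) = √135 = 3*√15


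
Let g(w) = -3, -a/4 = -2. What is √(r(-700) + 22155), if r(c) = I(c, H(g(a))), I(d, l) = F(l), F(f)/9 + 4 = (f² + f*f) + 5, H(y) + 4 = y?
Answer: √23046 ≈ 151.81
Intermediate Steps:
a = 8 (a = -4*(-2) = 8)
H(y) = -4 + y
F(f) = 9 + 18*f² (F(f) = -36 + 9*((f² + f*f) + 5) = -36 + 9*((f² + f²) + 5) = -36 + 9*(2*f² + 5) = -36 + 9*(5 + 2*f²) = -36 + (45 + 18*f²) = 9 + 18*f²)
I(d, l) = 9 + 18*l²
r(c) = 891 (r(c) = 9 + 18*(-4 - 3)² = 9 + 18*(-7)² = 9 + 18*49 = 9 + 882 = 891)
√(r(-700) + 22155) = √(891 + 22155) = √23046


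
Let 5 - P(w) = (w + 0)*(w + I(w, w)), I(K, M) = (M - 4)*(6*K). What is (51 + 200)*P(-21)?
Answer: 16494214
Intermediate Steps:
I(K, M) = 6*K*(-4 + M) (I(K, M) = (-4 + M)*(6*K) = 6*K*(-4 + M))
P(w) = 5 - w*(w + 6*w*(-4 + w)) (P(w) = 5 - (w + 0)*(w + 6*w*(-4 + w)) = 5 - w*(w + 6*w*(-4 + w)))
(51 + 200)*P(-21) = (51 + 200)*(5 - 6*(-21)**3 + 23*(-21)**2) = 251*(5 - 6*(-9261) + 23*441) = 251*(5 + 55566 + 10143) = 251*65714 = 16494214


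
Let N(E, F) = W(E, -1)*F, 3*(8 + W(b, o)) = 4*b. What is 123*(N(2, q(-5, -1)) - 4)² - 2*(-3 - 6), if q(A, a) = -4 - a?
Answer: 17730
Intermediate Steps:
W(b, o) = -8 + 4*b/3 (W(b, o) = -8 + (4*b)/3 = -8 + 4*b/3)
N(E, F) = F*(-8 + 4*E/3) (N(E, F) = (-8 + 4*E/3)*F = F*(-8 + 4*E/3))
123*(N(2, q(-5, -1)) - 4)² - 2*(-3 - 6) = 123*(4*(-4 - 1*(-1))*(-6 + 2)/3 - 4)² - 2*(-3 - 6) = 123*((4/3)*(-4 + 1)*(-4) - 4)² - 2*(-9) = 123*((4/3)*(-3)*(-4) - 4)² + 18 = 123*(16 - 4)² + 18 = 123*12² + 18 = 123*144 + 18 = 17712 + 18 = 17730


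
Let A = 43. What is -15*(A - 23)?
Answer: -300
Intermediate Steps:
-15*(A - 23) = -15*(43 - 23) = -15*20 = -300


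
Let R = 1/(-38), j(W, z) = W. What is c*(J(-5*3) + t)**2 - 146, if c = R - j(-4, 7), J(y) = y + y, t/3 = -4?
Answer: 130408/19 ≈ 6863.6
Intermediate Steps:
t = -12 (t = 3*(-4) = -12)
R = -1/38 ≈ -0.026316
J(y) = 2*y
c = 151/38 (c = -1/38 - 1*(-4) = -1/38 + 4 = 151/38 ≈ 3.9737)
c*(J(-5*3) + t)**2 - 146 = 151*(2*(-5*3) - 12)**2/38 - 146 = 151*(2*(-15) - 12)**2/38 - 146 = 151*(-30 - 12)**2/38 - 146 = (151/38)*(-42)**2 - 146 = (151/38)*1764 - 146 = 133182/19 - 146 = 130408/19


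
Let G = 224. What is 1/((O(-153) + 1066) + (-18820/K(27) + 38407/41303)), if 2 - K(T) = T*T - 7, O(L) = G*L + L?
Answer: -1486908/49561515197 ≈ -3.0001e-5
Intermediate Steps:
O(L) = 225*L (O(L) = 224*L + L = 225*L)
K(T) = 9 - T² (K(T) = 2 - (T*T - 7) = 2 - (T² - 7) = 2 - (-7 + T²) = 2 + (7 - T²) = 9 - T²)
1/((O(-153) + 1066) + (-18820/K(27) + 38407/41303)) = 1/((225*(-153) + 1066) + (-18820/(9 - 1*27²) + 38407/41303)) = 1/((-34425 + 1066) + (-18820/(9 - 1*729) + 38407*(1/41303))) = 1/(-33359 + (-18820/(9 - 729) + 38407/41303)) = 1/(-33359 + (-18820/(-720) + 38407/41303)) = 1/(-33359 + (-18820*(-1/720) + 38407/41303)) = 1/(-33359 + (941/36 + 38407/41303)) = 1/(-33359 + 40248775/1486908) = 1/(-49561515197/1486908) = -1486908/49561515197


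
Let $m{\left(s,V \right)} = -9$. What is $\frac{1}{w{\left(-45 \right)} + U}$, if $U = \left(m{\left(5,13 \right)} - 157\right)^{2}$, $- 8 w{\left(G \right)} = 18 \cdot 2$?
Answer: $\frac{2}{55103} \approx 3.6296 \cdot 10^{-5}$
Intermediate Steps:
$w{\left(G \right)} = - \frac{9}{2}$ ($w{\left(G \right)} = - \frac{18 \cdot 2}{8} = \left(- \frac{1}{8}\right) 36 = - \frac{9}{2}$)
$U = 27556$ ($U = \left(-9 - 157\right)^{2} = \left(-166\right)^{2} = 27556$)
$\frac{1}{w{\left(-45 \right)} + U} = \frac{1}{- \frac{9}{2} + 27556} = \frac{1}{\frac{55103}{2}} = \frac{2}{55103}$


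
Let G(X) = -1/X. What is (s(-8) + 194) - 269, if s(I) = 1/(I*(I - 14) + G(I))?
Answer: -105667/1409 ≈ -74.994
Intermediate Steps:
s(I) = 1/(-1/I + I*(-14 + I)) (s(I) = 1/(I*(I - 14) - 1/I) = 1/(I*(-14 + I) - 1/I) = 1/(-1/I + I*(-14 + I)))
(s(-8) + 194) - 269 = (-1*(-8)/(1 - 1*(-8)²*(-14 - 8)) + 194) - 269 = (-1*(-8)/(1 - 1*64*(-22)) + 194) - 269 = (-1*(-8)/(1 + 1408) + 194) - 269 = (-1*(-8)/1409 + 194) - 269 = (-1*(-8)*1/1409 + 194) - 269 = (8/1409 + 194) - 269 = 273354/1409 - 269 = -105667/1409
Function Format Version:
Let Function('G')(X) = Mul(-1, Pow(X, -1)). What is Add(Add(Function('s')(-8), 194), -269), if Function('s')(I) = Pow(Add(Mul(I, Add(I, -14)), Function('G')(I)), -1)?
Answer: Rational(-105667, 1409) ≈ -74.994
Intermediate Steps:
Function('s')(I) = Pow(Add(Mul(-1, Pow(I, -1)), Mul(I, Add(-14, I))), -1) (Function('s')(I) = Pow(Add(Mul(I, Add(I, -14)), Mul(-1, Pow(I, -1))), -1) = Pow(Add(Mul(I, Add(-14, I)), Mul(-1, Pow(I, -1))), -1) = Pow(Add(Mul(-1, Pow(I, -1)), Mul(I, Add(-14, I))), -1))
Add(Add(Function('s')(-8), 194), -269) = Add(Add(Mul(-1, -8, Pow(Add(1, Mul(-1, Pow(-8, 2), Add(-14, -8))), -1)), 194), -269) = Add(Add(Mul(-1, -8, Pow(Add(1, Mul(-1, 64, -22)), -1)), 194), -269) = Add(Add(Mul(-1, -8, Pow(Add(1, 1408), -1)), 194), -269) = Add(Add(Mul(-1, -8, Pow(1409, -1)), 194), -269) = Add(Add(Mul(-1, -8, Rational(1, 1409)), 194), -269) = Add(Add(Rational(8, 1409), 194), -269) = Add(Rational(273354, 1409), -269) = Rational(-105667, 1409)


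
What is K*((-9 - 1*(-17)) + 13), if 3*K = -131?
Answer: -917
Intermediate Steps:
K = -131/3 (K = (⅓)*(-131) = -131/3 ≈ -43.667)
K*((-9 - 1*(-17)) + 13) = -131*((-9 - 1*(-17)) + 13)/3 = -131*((-9 + 17) + 13)/3 = -131*(8 + 13)/3 = -131/3*21 = -917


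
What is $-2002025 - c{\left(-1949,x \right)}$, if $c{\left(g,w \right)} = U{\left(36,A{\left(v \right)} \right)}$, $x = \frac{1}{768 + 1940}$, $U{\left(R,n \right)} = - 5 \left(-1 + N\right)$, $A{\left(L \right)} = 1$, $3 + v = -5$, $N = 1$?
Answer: $-2002025$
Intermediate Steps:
$v = -8$ ($v = -3 - 5 = -8$)
$U{\left(R,n \right)} = 0$ ($U{\left(R,n \right)} = - 5 \left(-1 + 1\right) = \left(-5\right) 0 = 0$)
$x = \frac{1}{2708} \approx 0.00036928$
$c{\left(g,w \right)} = 0$
$-2002025 - c{\left(-1949,x \right)} = -2002025 - 0 = -2002025 + 0 = -2002025$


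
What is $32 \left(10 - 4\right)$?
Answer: $192$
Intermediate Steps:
$32 \left(10 - 4\right) = 32 \cdot 6 = 192$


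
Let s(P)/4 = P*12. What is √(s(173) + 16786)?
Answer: √25090 ≈ 158.40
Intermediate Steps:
s(P) = 48*P (s(P) = 4*(P*12) = 4*(12*P) = 48*P)
√(s(173) + 16786) = √(48*173 + 16786) = √(8304 + 16786) = √25090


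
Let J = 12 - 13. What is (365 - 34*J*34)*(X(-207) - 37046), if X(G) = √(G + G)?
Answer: -56346966 + 4563*I*√46 ≈ -5.6347e+7 + 30948.0*I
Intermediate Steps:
X(G) = √2*√G (X(G) = √(2*G) = √2*√G)
J = -1
(365 - 34*J*34)*(X(-207) - 37046) = (365 - 34*(-1)*34)*(√2*√(-207) - 37046) = (365 + 34*34)*(√2*(3*I*√23) - 37046) = (365 + 1156)*(3*I*√46 - 37046) = 1521*(-37046 + 3*I*√46) = -56346966 + 4563*I*√46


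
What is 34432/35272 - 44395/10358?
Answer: -151156723/45668422 ≈ -3.3099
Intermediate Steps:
34432/35272 - 44395/10358 = 34432*(1/35272) - 44395*1/10358 = 4304/4409 - 44395/10358 = -151156723/45668422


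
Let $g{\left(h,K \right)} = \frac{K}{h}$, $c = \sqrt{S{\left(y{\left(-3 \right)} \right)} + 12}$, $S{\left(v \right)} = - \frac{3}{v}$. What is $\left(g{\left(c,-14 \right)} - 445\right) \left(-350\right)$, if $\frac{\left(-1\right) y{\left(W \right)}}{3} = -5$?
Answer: $155750 + \frac{4900 \sqrt{295}}{59} \approx 1.5718 \cdot 10^{5}$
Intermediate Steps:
$y{\left(W \right)} = 15$ ($y{\left(W \right)} = \left(-3\right) \left(-5\right) = 15$)
$c = \frac{\sqrt{295}}{5}$ ($c = \sqrt{- \frac{3}{15} + 12} = \sqrt{\left(-3\right) \frac{1}{15} + 12} = \sqrt{- \frac{1}{5} + 12} = \sqrt{\frac{59}{5}} = \frac{\sqrt{295}}{5} \approx 3.4351$)
$\left(g{\left(c,-14 \right)} - 445\right) \left(-350\right) = \left(- \frac{14}{\frac{1}{5} \sqrt{295}} - 445\right) \left(-350\right) = \left(- 14 \frac{\sqrt{295}}{59} - 445\right) \left(-350\right) = \left(- \frac{14 \sqrt{295}}{59} - 445\right) \left(-350\right) = \left(-445 - \frac{14 \sqrt{295}}{59}\right) \left(-350\right) = 155750 + \frac{4900 \sqrt{295}}{59}$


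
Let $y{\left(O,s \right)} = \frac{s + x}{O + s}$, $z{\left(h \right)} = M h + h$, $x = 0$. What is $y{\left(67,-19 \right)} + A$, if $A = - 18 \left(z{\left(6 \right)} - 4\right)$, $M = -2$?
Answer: $\frac{8621}{48} \approx 179.6$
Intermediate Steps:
$z{\left(h \right)} = - h$ ($z{\left(h \right)} = - 2 h + h = - h$)
$y{\left(O,s \right)} = \frac{s}{O + s}$ ($y{\left(O,s \right)} = \frac{s + 0}{O + s} = \frac{s}{O + s}$)
$A = 180$ ($A = - 18 \left(\left(-1\right) 6 - 4\right) = - 18 \left(-6 - 4\right) = \left(-18\right) \left(-10\right) = 180$)
$y{\left(67,-19 \right)} + A = - \frac{19}{67 - 19} + 180 = - \frac{19}{48} + 180 = \frac{8621}{48}$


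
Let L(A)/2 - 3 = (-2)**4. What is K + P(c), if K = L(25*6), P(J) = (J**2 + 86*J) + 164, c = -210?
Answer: 26242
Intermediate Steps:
P(J) = 164 + J**2 + 86*J
L(A) = 38 (L(A) = 6 + 2*(-2)**4 = 6 + 2*16 = 6 + 32 = 38)
K = 38
K + P(c) = 38 + (164 + (-210)**2 + 86*(-210)) = 38 + (164 + 44100 - 18060) = 38 + 26204 = 26242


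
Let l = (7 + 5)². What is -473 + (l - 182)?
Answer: -511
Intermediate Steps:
l = 144 (l = 12² = 144)
-473 + (l - 182) = -473 + (144 - 182) = -473 - 38 = -511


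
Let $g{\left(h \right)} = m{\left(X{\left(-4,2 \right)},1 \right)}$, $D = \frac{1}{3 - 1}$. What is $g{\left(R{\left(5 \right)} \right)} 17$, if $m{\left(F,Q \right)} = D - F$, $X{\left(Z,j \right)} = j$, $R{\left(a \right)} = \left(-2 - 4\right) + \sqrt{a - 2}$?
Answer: $- \frac{51}{2} \approx -25.5$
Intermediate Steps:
$D = \frac{1}{2} \approx 0.5$
$R{\left(a \right)} = -6 + \sqrt{-2 + a}$
$m{\left(F,Q \right)} = \frac{1}{2} - F$
$g{\left(h \right)} = - \frac{3}{2}$ ($g{\left(h \right)} = \frac{1}{2} - 2 = - \frac{3}{2}$)
$g{\left(R{\left(5 \right)} \right)} 17 = \left(- \frac{3}{2}\right) 17 = - \frac{51}{2}$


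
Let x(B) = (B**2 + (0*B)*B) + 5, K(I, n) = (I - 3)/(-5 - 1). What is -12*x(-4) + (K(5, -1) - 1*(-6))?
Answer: -739/3 ≈ -246.33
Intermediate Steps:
K(I, n) = 1/2 - I/6 (K(I, n) = (-3 + I)/(-6) = (-3 + I)*(-1/6) = 1/2 - I/6)
x(B) = 5 + B**2 (x(B) = (B**2 + 0*B) + 5 = (B**2 + 0) + 5 = B**2 + 5 = 5 + B**2)
-12*x(-4) + (K(5, -1) - 1*(-6)) = -12*(5 + (-4)**2) + ((1/2 - 1/6*5) - 1*(-6)) = -12*(5 + 16) + ((1/2 - 5/6) + 6) = -12*21 + (-1/3 + 6) = -252 + 17/3 = -739/3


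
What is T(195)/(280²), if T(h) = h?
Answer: 39/15680 ≈ 0.0024872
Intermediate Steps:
T(195)/(280²) = 195/(280²) = 195/78400 = 195*(1/78400) = 39/15680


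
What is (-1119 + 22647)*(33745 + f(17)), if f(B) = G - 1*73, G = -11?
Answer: 724654008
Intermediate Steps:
f(B) = -84 (f(B) = -11 - 1*73 = -11 - 73 = -84)
(-1119 + 22647)*(33745 + f(17)) = (-1119 + 22647)*(33745 - 84) = 21528*33661 = 724654008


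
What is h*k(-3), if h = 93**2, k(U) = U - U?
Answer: 0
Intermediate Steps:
k(U) = 0
h = 8649
h*k(-3) = 8649*0 = 0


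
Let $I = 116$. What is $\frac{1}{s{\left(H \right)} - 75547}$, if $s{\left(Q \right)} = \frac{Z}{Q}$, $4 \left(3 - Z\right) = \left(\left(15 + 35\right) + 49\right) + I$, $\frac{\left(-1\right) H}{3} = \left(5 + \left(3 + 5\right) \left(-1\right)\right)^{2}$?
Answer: $- \frac{108}{8158873} \approx -1.3237 \cdot 10^{-5}$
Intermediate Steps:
$H = -27$ ($H = - 3 \left(5 + \left(3 + 5\right) \left(-1\right)\right)^{2} = - 3 \left(5 + 8 \left(-1\right)\right)^{2} = - 3 \left(5 - 8\right)^{2} = - 3 \left(-3\right)^{2} = \left(-3\right) 9 = -27$)
$Z = - \frac{203}{4}$ ($Z = 3 - \frac{\left(\left(15 + 35\right) + 49\right) + 116}{4} = 3 - \frac{\left(50 + 49\right) + 116}{4} = 3 - \frac{99 + 116}{4} = 3 - \frac{215}{4} = - \frac{203}{4} \approx -50.75$)
$s{\left(Q \right)} = - \frac{203}{4 Q}$
$\frac{1}{s{\left(H \right)} - 75547} = \frac{1}{- \frac{203}{4 \left(-27\right)} - 75547} = \frac{1}{\left(- \frac{203}{4}\right) \left(- \frac{1}{27}\right) - 75547} = \frac{1}{\frac{203}{108} - 75547} = \frac{1}{- \frac{8158873}{108}} = - \frac{108}{8158873}$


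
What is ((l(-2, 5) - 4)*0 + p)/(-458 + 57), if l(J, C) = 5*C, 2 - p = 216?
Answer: 214/401 ≈ 0.53367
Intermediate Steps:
p = -214 (p = 2 - 1*216 = 2 - 216 = -214)
((l(-2, 5) - 4)*0 + p)/(-458 + 57) = ((5*5 - 4)*0 - 214)/(-458 + 57) = ((25 - 4)*0 - 214)/(-401) = (21*0 - 214)*(-1/401) = (0 - 214)*(-1/401) = -214*(-1/401) = 214/401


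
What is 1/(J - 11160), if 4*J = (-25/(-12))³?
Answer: -6912/77122295 ≈ -8.9624e-5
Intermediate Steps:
J = 15625/6912 (J = (-25/(-12))³/4 = (-25*(-1/12))³/4 = (25/12)³/4 = (¼)*(15625/1728) = 15625/6912 ≈ 2.2606)
1/(J - 11160) = 1/(15625/6912 - 11160) = 1/(-77122295/6912) = -6912/77122295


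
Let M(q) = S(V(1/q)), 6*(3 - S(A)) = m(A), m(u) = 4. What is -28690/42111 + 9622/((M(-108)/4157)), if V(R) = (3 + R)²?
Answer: 5053149754952/294777 ≈ 1.7142e+7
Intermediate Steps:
S(A) = 7/3 (S(A) = 3 - ⅙*4 = 3 - ⅔ = 7/3)
M(q) = 7/3
-28690/42111 + 9622/((M(-108)/4157)) = -28690/42111 + 9622/(((7/3)/4157)) = -28690*1/42111 + 9622/(((7/3)*(1/4157))) = -28690/42111 + 9622/(7/12471) = -28690/42111 + 9622*(12471/7) = -28690/42111 + 119995962/7 = 5053149754952/294777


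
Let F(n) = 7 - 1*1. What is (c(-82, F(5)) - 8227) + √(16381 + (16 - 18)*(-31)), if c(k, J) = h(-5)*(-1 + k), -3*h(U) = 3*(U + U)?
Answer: -9057 + 9*√203 ≈ -8928.8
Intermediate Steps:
F(n) = 6 (F(n) = 7 - 1 = 6)
h(U) = -2*U (h(U) = -(U + U) = -2*U)
c(k, J) = -10 + 10*k (c(k, J) = (-2*(-5))*(-1 + k) = 10*(-1 + k) = -10 + 10*k)
(c(-82, F(5)) - 8227) + √(16381 + (16 - 18)*(-31)) = ((-10 + 10*(-82)) - 8227) + √(16381 + (16 - 18)*(-31)) = ((-10 - 820) - 8227) + √(16381 - 2*(-31)) = (-830 - 8227) + √(16381 + 62) = -9057 + √16443 = -9057 + 9*√203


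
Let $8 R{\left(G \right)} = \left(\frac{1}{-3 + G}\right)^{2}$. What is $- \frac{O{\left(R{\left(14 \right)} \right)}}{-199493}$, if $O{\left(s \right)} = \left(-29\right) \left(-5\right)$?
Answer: $\frac{145}{199493} \approx 0.00072684$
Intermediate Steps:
$R{\left(G \right)} = \frac{1}{8 \left(-3 + G\right)^{2}}$ ($R{\left(G \right)} = \frac{\left(\frac{1}{-3 + G}\right)^{2}}{8} = \frac{1}{8 \left(-3 + G\right)^{2}}$)
$O{\left(s \right)} = 145$
$- \frac{O{\left(R{\left(14 \right)} \right)}}{-199493} = - \frac{145}{-199493} = - \frac{145 \left(-1\right)}{199493} = \left(-1\right) \left(- \frac{145}{199493}\right) = \frac{145}{199493}$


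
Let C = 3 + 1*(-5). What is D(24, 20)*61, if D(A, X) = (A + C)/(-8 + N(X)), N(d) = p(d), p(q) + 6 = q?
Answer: 671/3 ≈ 223.67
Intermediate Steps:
p(q) = -6 + q
C = -2 (C = 3 - 5 = -2)
N(d) = -6 + d
D(A, X) = (-2 + A)/(-14 + X) (D(A, X) = (A - 2)/(-8 + (-6 + X)) = (-2 + A)/(-14 + X))
D(24, 20)*61 = ((-2 + 24)/(-14 + 20))*61 = (22/6)*61 = ((⅙)*22)*61 = (11/3)*61 = 671/3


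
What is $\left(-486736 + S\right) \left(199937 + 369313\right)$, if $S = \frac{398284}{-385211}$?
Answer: $- \frac{106732359615915000}{385211} \approx -2.7708 \cdot 10^{11}$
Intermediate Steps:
$S = - \frac{398284}{385211}$ ($S = 398284 \left(- \frac{1}{385211}\right) = - \frac{398284}{385211} \approx -1.0339$)
$\left(-486736 + S\right) \left(199937 + 369313\right) = \left(-486736 - \frac{398284}{385211}\right) \left(199937 + 369313\right) = \left(- \frac{187496459580}{385211}\right) 569250 = - \frac{106732359615915000}{385211}$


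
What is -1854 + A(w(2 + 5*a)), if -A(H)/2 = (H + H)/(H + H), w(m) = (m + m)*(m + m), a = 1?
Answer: -1856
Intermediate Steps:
w(m) = 4*m² (w(m) = (2*m)*(2*m) = 4*m²)
A(H) = -2 (A(H) = -2*(H + H)/(H + H) = -2*2*H/(2*H) = -2*2*H*1/(2*H) = -2*1 = -2)
-1854 + A(w(2 + 5*a)) = -1854 - 2 = -1856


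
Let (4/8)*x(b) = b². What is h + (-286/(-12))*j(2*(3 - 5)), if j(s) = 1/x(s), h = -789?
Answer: -151345/192 ≈ -788.25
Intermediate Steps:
x(b) = 2*b²
j(s) = 1/(2*s²)
h + (-286/(-12))*j(2*(3 - 5)) = -789 + (-286/(-12))*(1/(2*(2*(3 - 5))²)) = -789 + (-286*(-1/12))*(1/(2*(2*(-2))²)) = -789 + 143*((½)/(-4)²)/6 = -789 + 143*((½)*(1/16))/6 = -789 + (143/6)*(1/32) = -789 + 143/192 = -151345/192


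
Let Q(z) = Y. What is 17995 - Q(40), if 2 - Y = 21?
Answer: 18014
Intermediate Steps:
Y = -19 (Y = 2 - 1*21 = 2 - 21 = -19)
Q(z) = -19
17995 - Q(40) = 17995 - 1*(-19) = 17995 + 19 = 18014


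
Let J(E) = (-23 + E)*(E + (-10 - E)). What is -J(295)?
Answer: 2720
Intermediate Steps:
J(E) = 230 - 10*E (J(E) = (-23 + E)*(-10) = 230 - 10*E)
-J(295) = -(230 - 10*295) = -(230 - 2950) = -1*(-2720) = 2720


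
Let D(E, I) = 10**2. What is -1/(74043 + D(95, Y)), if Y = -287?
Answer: -1/74143 ≈ -1.3487e-5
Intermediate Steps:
D(E, I) = 100
-1/(74043 + D(95, Y)) = -1/(74043 + 100) = -1/74143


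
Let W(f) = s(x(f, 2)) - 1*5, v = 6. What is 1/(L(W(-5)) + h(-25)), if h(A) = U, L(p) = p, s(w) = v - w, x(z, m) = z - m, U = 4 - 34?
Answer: -1/22 ≈ -0.045455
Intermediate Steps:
U = -30
s(w) = 6 - w
W(f) = 3 - f (W(f) = (6 - (f - 1*2)) - 1*5 = (6 - (f - 2)) - 5 = (6 - (-2 + f)) - 5 = (6 + (2 - f)) - 5 = (8 - f) - 5 = 3 - f)
h(A) = -30
1/(L(W(-5)) + h(-25)) = 1/((3 - 1*(-5)) - 30) = 1/((3 + 5) - 30) = 1/(8 - 30) = 1/(-22) = -1/22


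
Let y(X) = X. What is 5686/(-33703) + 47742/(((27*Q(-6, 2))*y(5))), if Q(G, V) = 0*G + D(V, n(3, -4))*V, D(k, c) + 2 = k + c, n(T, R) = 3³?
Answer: 261266281/40949145 ≈ 6.3803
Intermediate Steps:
n(T, R) = 27
D(k, c) = -2 + c + k (D(k, c) = -2 + (k + c) = -2 + (c + k) = -2 + c + k)
Q(G, V) = V*(25 + V) (Q(G, V) = 0*G + (-2 + 27 + V)*V = 0 + (25 + V)*V = 0 + V*(25 + V) = V*(25 + V))
5686/(-33703) + 47742/(((27*Q(-6, 2))*y(5))) = 5686/(-33703) + 47742/(((27*(2*(25 + 2)))*5)) = 5686*(-1/33703) + 47742/(((27*(2*27))*5)) = -5686/33703 + 47742/(((27*54)*5)) = -5686/33703 + 47742/((1458*5)) = -5686/33703 + 47742/7290 = -5686/33703 + 47742*(1/7290) = -5686/33703 + 7957/1215 = 261266281/40949145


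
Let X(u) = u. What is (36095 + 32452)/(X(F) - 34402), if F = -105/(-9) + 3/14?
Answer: -2878974/1444385 ≈ -1.9932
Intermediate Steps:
F = 499/42 (F = -105*(-⅑) + 3*(1/14) = 35/3 + 3/14 = 499/42 ≈ 11.881)
(36095 + 32452)/(X(F) - 34402) = (36095 + 32452)/(499/42 - 34402) = 68547/(-1444385/42) = 68547*(-42/1444385) = -2878974/1444385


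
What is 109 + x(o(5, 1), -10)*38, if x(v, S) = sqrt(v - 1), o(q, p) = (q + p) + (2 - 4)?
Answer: 109 + 38*sqrt(3) ≈ 174.82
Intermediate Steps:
o(q, p) = -2 + p + q (o(q, p) = (p + q) - 2 = -2 + p + q)
x(v, S) = sqrt(-1 + v)
109 + x(o(5, 1), -10)*38 = 109 + sqrt(-1 + (-2 + 1 + 5))*38 = 109 + sqrt(-1 + 4)*38 = 109 + sqrt(3)*38 = 109 + 38*sqrt(3)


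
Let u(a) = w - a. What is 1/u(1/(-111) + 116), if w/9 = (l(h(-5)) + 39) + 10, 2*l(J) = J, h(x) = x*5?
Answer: 222/47177 ≈ 0.0047057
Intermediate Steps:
h(x) = 5*x
l(J) = J/2
w = 657/2 (w = 9*(((5*(-5))/2 + 39) + 10) = 9*(((½)*(-25) + 39) + 10) = 9*((-25/2 + 39) + 10) = 9*(53/2 + 10) = 9*(73/2) = 657/2 ≈ 328.50)
u(a) = 657/2 - a
1/u(1/(-111) + 116) = 1/(657/2 - (1/(-111) + 116)) = 1/(657/2 - (-1/111 + 116)) = 1/(657/2 - 1*12875/111) = 1/(657/2 - 12875/111) = 1/(47177/222) = 222/47177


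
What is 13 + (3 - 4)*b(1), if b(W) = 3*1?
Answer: 10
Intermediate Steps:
b(W) = 3
13 + (3 - 4)*b(1) = 13 + (3 - 4)*3 = 13 - 1*3 = 13 - 3 = 10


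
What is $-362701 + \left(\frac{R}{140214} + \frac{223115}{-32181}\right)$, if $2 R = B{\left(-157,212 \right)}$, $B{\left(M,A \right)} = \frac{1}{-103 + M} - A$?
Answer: $- \frac{94560291852369309}{260706433520} \approx -3.6271 \cdot 10^{5}$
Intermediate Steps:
$R = - \frac{55121}{520}$ ($R = \frac{\frac{1}{-103 - 157} \left(1 + 103 \cdot 212 - 212 \left(-157\right)\right)}{2} = \frac{\frac{1}{-260} \left(1 + 21836 + 33284\right)}{2} = \frac{\left(- \frac{1}{260}\right) 55121}{2} = \frac{1}{2} \left(- \frac{55121}{260}\right) = - \frac{55121}{520} \approx -106.0$)
$-362701 + \left(\frac{R}{140214} + \frac{223115}{-32181}\right) = -362701 + \left(- \frac{55121}{520 \cdot 140214} + \frac{223115}{-32181}\right) = -362701 + \left(\left(- \frac{55121}{520}\right) \frac{1}{140214} + 223115 \left(- \frac{1}{32181}\right)\right) = -362701 - \frac{1807708231789}{260706433520} = - \frac{94560291852369309}{260706433520}$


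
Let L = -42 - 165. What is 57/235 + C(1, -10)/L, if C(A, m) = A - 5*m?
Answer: -62/16215 ≈ -0.0038236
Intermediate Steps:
L = -207
57/235 + C(1, -10)/L = 57/235 + (1 - 5*(-10))/(-207) = 57*(1/235) + (1 + 50)*(-1/207) = 57/235 + 51*(-1/207) = 57/235 - 17/69 = -62/16215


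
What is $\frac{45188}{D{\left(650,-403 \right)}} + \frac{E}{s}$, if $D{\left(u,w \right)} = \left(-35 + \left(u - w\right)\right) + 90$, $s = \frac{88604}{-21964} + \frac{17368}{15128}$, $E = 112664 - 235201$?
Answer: $\frac{20751907163737}{488278980} \approx 42500.0$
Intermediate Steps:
$E = -122537$
$s = - \frac{1762740}{610793}$ ($s = 88604 \left(- \frac{1}{21964}\right) + 17368 \cdot \frac{1}{15128} = - \frac{1303}{323} + \frac{2171}{1891} = - \frac{1762740}{610793} \approx -2.886$)
$D{\left(u,w \right)} = 55 + u - w$ ($D{\left(u,w \right)} = \left(-35 + u - w\right) + 90 = 55 + u - w$)
$\frac{45188}{D{\left(650,-403 \right)}} + \frac{E}{s} = \frac{45188}{55 + 650 - -403} - \frac{122537}{- \frac{1762740}{610793}} = \frac{45188}{55 + 650 + 403} - - \frac{74844741841}{1762740} = \frac{45188}{1108} + \frac{74844741841}{1762740} = 45188 \cdot \frac{1}{1108} + \frac{74844741841}{1762740} = \frac{11297}{277} + \frac{74844741841}{1762740} = \frac{20751907163737}{488278980}$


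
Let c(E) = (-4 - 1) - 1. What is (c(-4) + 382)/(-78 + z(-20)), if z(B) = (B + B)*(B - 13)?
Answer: 188/621 ≈ 0.30274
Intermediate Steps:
c(E) = -6 (c(E) = -5 - 1 = -6)
z(B) = 2*B*(-13 + B) (z(B) = (2*B)*(-13 + B) = 2*B*(-13 + B))
(c(-4) + 382)/(-78 + z(-20)) = (-6 + 382)/(-78 + 2*(-20)*(-13 - 20)) = 376/(-78 + 2*(-20)*(-33)) = 376/(-78 + 1320) = 376/1242 = 376*(1/1242) = 188/621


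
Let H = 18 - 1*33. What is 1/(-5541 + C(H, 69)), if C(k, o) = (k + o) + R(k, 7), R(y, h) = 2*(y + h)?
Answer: -1/5503 ≈ -0.00018172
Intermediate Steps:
R(y, h) = 2*h + 2*y (R(y, h) = 2*(h + y) = 2*h + 2*y)
H = -15 (H = 18 - 33 = -15)
C(k, o) = 14 + o + 3*k (C(k, o) = (k + o) + (2*7 + 2*k) = (k + o) + (14 + 2*k) = 14 + o + 3*k)
1/(-5541 + C(H, 69)) = 1/(-5541 + (14 + 69 + 3*(-15))) = 1/(-5541 + (14 + 69 - 45)) = 1/(-5541 + 38) = 1/(-5503) = -1/5503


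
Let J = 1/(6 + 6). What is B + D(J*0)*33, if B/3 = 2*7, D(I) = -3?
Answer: -57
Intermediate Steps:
J = 1/12 ≈ 0.083333
B = 42 (B = 3*(2*7) = 3*14 = 42)
B + D(J*0)*33 = 42 - 3*33 = 42 - 99 = -57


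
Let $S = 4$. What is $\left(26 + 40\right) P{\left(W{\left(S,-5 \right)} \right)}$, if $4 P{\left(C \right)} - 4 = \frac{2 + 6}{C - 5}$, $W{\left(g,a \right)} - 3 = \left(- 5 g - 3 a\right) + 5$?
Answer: $0$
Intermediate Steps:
$W{\left(g,a \right)} = 8 - 5 g - 3 a$ ($W{\left(g,a \right)} = 3 - \left(-5 + 3 a + 5 g\right) = 8 - 5 g - 3 a$)
$P{\left(C \right)} = 1 + \frac{2}{-5 + C}$ ($P{\left(C \right)} = 1 + \frac{\left(2 + 6\right) \frac{1}{C - 5}}{4} = 1 + \frac{8 \frac{1}{-5 + C}}{4} = 1 + \frac{2}{-5 + C}$)
$\left(26 + 40\right) P{\left(W{\left(S,-5 \right)} \right)} = \left(26 + 40\right) \frac{-3 - -3}{-5 - -3} = 66 \frac{-3 + \left(8 - 20 + 15\right)}{-5 + \left(8 - 20 + 15\right)} = 66 \frac{-3 + 3}{-5 + 3} = 66 \frac{1}{-2} \cdot 0 = 66 \left(\left(- \frac{1}{2}\right) 0\right) = 66 \cdot 0 = 0$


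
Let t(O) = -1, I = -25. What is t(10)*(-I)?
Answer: -25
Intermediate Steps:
t(10)*(-I) = -(-1)*(-25) = -1*25 = -25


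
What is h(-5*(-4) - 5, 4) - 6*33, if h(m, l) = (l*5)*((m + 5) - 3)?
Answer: 142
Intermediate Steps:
h(m, l) = 5*l*(2 + m) (h(m, l) = (5*l)*((5 + m) - 3) = (5*l)*(2 + m) = 5*l*(2 + m))
h(-5*(-4) - 5, 4) - 6*33 = 5*4*(2 + (-5*(-4) - 5)) - 6*33 = 5*4*(2 + (20 - 5)) - 198 = 5*4*(2 + 15) - 198 = 5*4*17 - 198 = 340 - 198 = 142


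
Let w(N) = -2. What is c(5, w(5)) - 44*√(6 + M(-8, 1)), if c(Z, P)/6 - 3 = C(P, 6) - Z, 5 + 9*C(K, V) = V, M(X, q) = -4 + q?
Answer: -34/3 - 44*√3 ≈ -87.544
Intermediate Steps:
C(K, V) = -5/9 + V/9
c(Z, P) = 56/3 - 6*Z (c(Z, P) = 18 + 6*((-5/9 + (⅑)*6) - Z) = 18 + 6*((-5/9 + ⅔) - Z) = 18 + 6*(⅑ - Z) = 18 + (⅔ - 6*Z) = 56/3 - 6*Z)
c(5, w(5)) - 44*√(6 + M(-8, 1)) = (56/3 - 6*5) - 44*√(6 + (-4 + 1)) = (56/3 - 30) - 44*√(6 - 3) = -34/3 - 44*√3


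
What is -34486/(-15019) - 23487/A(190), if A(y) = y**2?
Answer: 892193347/542185900 ≈ 1.6455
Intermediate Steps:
-34486/(-15019) - 23487/A(190) = -34486/(-15019) - 23487/(190**2) = -34486*(-1/15019) - 23487/36100 = 34486/15019 - 23487*1/36100 = 34486/15019 - 23487/36100 = 892193347/542185900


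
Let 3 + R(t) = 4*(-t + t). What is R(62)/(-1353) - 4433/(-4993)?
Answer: 2004276/2251843 ≈ 0.89006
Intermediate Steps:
R(t) = -3 (R(t) = -3 + 4*(-t + t) = -3 + 4*0 = -3 + 0 = -3)
R(62)/(-1353) - 4433/(-4993) = -3/(-1353) - 4433/(-4993) = -3*(-1/1353) - 4433*(-1/4993) = 1/451 + 4433/4993 = 2004276/2251843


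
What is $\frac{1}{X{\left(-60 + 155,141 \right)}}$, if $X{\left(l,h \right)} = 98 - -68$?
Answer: $\frac{1}{166} \approx 0.0060241$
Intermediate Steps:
$X{\left(l,h \right)} = 166$ ($X{\left(l,h \right)} = 98 + 68 = 166$)
$\frac{1}{X{\left(-60 + 155,141 \right)}} = \frac{1}{166}$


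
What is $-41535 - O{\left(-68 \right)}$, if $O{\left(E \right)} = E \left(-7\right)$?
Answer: $-42011$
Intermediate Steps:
$O{\left(E \right)} = - 7 E$
$-41535 - O{\left(-68 \right)} = -41535 - \left(-7\right) \left(-68\right) = -41535 - 476 = -42011$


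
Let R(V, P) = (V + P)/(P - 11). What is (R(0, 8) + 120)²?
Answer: 123904/9 ≈ 13767.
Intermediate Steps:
R(V, P) = (P + V)/(-11 + P)
(R(0, 8) + 120)² = ((8 + 0)/(-11 + 8) + 120)² = (8/(-3) + 120)² = (-⅓*8 + 120)² = (-8/3 + 120)² = (352/3)² = 123904/9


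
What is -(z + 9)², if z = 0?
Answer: -81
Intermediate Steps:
-(z + 9)² = -(0 + 9)² = -1*9² = -1*81 = -81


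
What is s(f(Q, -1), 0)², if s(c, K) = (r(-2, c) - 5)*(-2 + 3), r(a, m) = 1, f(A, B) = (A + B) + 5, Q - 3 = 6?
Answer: 16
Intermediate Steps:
Q = 9 (Q = 3 + 6 = 9)
f(A, B) = 5 + A + B
s(c, K) = -4 (s(c, K) = (1 - 5)*(-2 + 3) = -4*1 = -4)
s(f(Q, -1), 0)² = (-4)² = 16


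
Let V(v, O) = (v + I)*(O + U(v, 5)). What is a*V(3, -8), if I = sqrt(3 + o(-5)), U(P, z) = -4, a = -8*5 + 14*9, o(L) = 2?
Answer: -3096 - 1032*sqrt(5) ≈ -5403.6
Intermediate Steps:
a = 86 (a = -40 + 126 = 86)
I = sqrt(5) (I = sqrt(3 + 2) = sqrt(5) ≈ 2.2361)
V(v, O) = (-4 + O)*(v + sqrt(5)) (V(v, O) = (v + sqrt(5))*(O - 4) = (v + sqrt(5))*(-4 + O) = (-4 + O)*(v + sqrt(5)))
a*V(3, -8) = 86*(-4*3 - 4*sqrt(5) - 8*3 - 8*sqrt(5)) = 86*(-12 - 4*sqrt(5) - 24 - 8*sqrt(5)) = 86*(-36 - 12*sqrt(5)) = -3096 - 1032*sqrt(5)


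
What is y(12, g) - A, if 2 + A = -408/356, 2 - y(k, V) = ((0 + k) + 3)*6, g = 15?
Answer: -7552/89 ≈ -84.854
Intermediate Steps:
y(k, V) = -16 - 6*k (y(k, V) = 2 - ((0 + k) + 3)*6 = 2 - (k + 3)*6 = 2 - (3 + k)*6 = 2 - (18 + 6*k) = 2 + (-18 - 6*k) = -16 - 6*k)
A = -280/89 (A = -2 - 408/356 = -2 - 408*1/356 = -2 - 102/89 = -280/89 ≈ -3.1461)
y(12, g) - A = (-16 - 6*12) - 1*(-280/89) = (-16 - 72) + 280/89 = -88 + 280/89 = -7552/89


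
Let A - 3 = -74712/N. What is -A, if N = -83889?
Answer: -108793/27963 ≈ -3.8906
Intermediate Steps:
A = 108793/27963 (A = 3 - 74712/(-83889) = 3 - 74712*(-1/83889) = 3 + 24904/27963 = 108793/27963 ≈ 3.8906)
-A = -1*108793/27963 = -108793/27963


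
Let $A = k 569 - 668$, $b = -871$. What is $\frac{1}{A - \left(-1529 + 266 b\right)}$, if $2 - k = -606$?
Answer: $\frac{1}{578499} \approx 1.7286 \cdot 10^{-6}$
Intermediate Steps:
$k = 608$ ($k = 2 - -606 = 2 + 606 = 608$)
$A = 345284$ ($A = 608 \cdot 569 - 668 = 345952 - 668 = 345284$)
$\frac{1}{A - \left(-1529 + 266 b\right)} = \frac{1}{345284 + \left(1529 - -231686\right)} = \frac{1}{345284 + \left(1529 + 231686\right)} = \frac{1}{345284 + 233215} = \frac{1}{578499}$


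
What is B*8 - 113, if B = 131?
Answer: 935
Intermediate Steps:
B*8 - 113 = 131*8 - 113 = 1048 - 113 = 935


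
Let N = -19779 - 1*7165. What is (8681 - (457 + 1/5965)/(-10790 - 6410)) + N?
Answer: -936872273997/51299000 ≈ -18263.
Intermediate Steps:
N = -26944 (N = -19779 - 7165 = -26944)
(8681 - (457 + 1/5965)/(-10790 - 6410)) + N = (8681 - (457 + 1/5965)/(-10790 - 6410)) - 26944 = (8681 - (457 + 1/5965)/(-17200)) - 26944 = (8681 - 2726006*(-1)/(5965*17200)) - 26944 = (8681 - 1*(-1363003/51299000)) - 26944 = (8681 + 1363003/51299000) - 26944 = 445327982003/51299000 - 26944 = -936872273997/51299000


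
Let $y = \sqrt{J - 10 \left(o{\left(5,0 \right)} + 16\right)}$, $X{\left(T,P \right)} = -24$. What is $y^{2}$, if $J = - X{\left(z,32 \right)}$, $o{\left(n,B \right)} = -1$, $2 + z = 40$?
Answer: $-126$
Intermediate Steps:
$z = 38$ ($z = -2 + 40 = 38$)
$J = 24$ ($J = \left(-1\right) \left(-24\right) = 24$)
$y = 3 i \sqrt{14}$ ($y = \sqrt{24 - 10 \left(-1 + 16\right)} = \sqrt{24 - 150} = \sqrt{-126} = 3 i \sqrt{14} \approx 11.225 i$)
$y^{2} = \left(3 i \sqrt{14}\right)^{2} = -126$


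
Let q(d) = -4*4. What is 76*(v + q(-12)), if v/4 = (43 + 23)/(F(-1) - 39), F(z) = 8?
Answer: -57760/31 ≈ -1863.2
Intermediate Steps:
q(d) = -16
v = -264/31 (v = 4*((43 + 23)/(8 - 39)) = 4*(66/(-31)) = 4*(66*(-1/31)) = 4*(-66/31) = -264/31 ≈ -8.5161)
76*(v + q(-12)) = 76*(-264/31 - 16) = 76*(-760/31) = -57760/31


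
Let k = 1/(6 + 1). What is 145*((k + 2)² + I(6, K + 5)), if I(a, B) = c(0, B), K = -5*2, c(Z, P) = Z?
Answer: 32625/49 ≈ 665.82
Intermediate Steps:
K = -10
I(a, B) = 0
k = ⅐ (k = 1/7 = ⅐ ≈ 0.14286)
145*((k + 2)² + I(6, K + 5)) = 145*((⅐ + 2)² + 0) = 145*((15/7)² + 0) = 145*(225/49 + 0) = 145*(225/49) = 32625/49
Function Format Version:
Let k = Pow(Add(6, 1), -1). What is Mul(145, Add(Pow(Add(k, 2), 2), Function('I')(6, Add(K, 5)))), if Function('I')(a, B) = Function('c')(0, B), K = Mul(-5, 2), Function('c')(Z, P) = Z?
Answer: Rational(32625, 49) ≈ 665.82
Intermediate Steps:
K = -10
Function('I')(a, B) = 0
k = Rational(1, 7) (k = Pow(7, -1) = Rational(1, 7) ≈ 0.14286)
Mul(145, Add(Pow(Add(k, 2), 2), Function('I')(6, Add(K, 5)))) = Mul(145, Add(Pow(Add(Rational(1, 7), 2), 2), 0)) = Mul(145, Add(Pow(Rational(15, 7), 2), 0)) = Mul(145, Add(Rational(225, 49), 0)) = Mul(145, Rational(225, 49)) = Rational(32625, 49)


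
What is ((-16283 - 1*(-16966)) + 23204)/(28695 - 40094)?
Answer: -23887/11399 ≈ -2.0955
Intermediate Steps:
((-16283 - 1*(-16966)) + 23204)/(28695 - 40094) = ((-16283 + 16966) + 23204)/(-11399) = (683 + 23204)*(-1/11399) = 23887*(-1/11399) = -23887/11399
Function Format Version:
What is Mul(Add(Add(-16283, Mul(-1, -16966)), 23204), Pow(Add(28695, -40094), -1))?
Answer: Rational(-23887, 11399) ≈ -2.0955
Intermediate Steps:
Mul(Add(Add(-16283, Mul(-1, -16966)), 23204), Pow(Add(28695, -40094), -1)) = Mul(Add(Add(-16283, 16966), 23204), Pow(-11399, -1)) = Mul(Add(683, 23204), Rational(-1, 11399)) = Mul(23887, Rational(-1, 11399)) = Rational(-23887, 11399)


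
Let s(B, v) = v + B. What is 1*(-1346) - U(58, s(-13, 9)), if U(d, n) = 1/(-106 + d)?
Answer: -64607/48 ≈ -1346.0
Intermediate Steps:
s(B, v) = B + v
1*(-1346) - U(58, s(-13, 9)) = 1*(-1346) - 1/(-106 + 58) = -1346 - 1/(-48) = -1346 - 1*(-1/48) = -1346 + 1/48 = -64607/48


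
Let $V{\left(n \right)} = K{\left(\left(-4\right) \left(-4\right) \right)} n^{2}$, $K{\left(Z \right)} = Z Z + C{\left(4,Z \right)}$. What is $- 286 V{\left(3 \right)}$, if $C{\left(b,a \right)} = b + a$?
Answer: $-710424$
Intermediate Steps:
$C{\left(b,a \right)} = a + b$
$K{\left(Z \right)} = 4 + Z + Z^{2}$ ($K{\left(Z \right)} = Z Z + \left(Z + 4\right) = Z^{2} + \left(4 + Z\right) = 4 + Z + Z^{2}$)
$V{\left(n \right)} = 276 n^{2}$ ($V{\left(n \right)} = \left(4 - -16 + \left(\left(-4\right) \left(-4\right)\right)^{2}\right) n^{2} = \left(4 + 16 + 16^{2}\right) n^{2} = \left(4 + 16 + 256\right) n^{2} = 276 n^{2}$)
$- 286 V{\left(3 \right)} = - 286 \cdot 276 \cdot 3^{2} = - 286 \cdot 276 \cdot 9 = \left(-286\right) 2484 = -710424$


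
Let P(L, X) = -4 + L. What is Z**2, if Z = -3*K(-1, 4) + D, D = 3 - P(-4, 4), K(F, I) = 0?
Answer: 121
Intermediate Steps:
D = 11 (D = 3 - (-4 - 4) = 3 - 1*(-8) = 3 + 8 = 11)
Z = 11 (Z = -3*0 + 11 = 0 + 11 = 11)
Z**2 = 11**2 = 121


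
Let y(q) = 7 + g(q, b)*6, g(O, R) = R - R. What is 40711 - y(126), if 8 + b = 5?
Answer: 40704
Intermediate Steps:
b = -3 (b = -8 + 5 = -3)
g(O, R) = 0
y(q) = 7 (y(q) = 7 + 0*6 = 7 + 0 = 7)
40711 - y(126) = 40711 - 1*7 = 40711 - 7 = 40704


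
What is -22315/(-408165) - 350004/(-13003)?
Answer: 28629908921/1061473899 ≈ 26.972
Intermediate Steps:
-22315/(-408165) - 350004/(-13003) = -22315*(-1/408165) - 350004*(-1/13003) = 4463/81633 + 350004/13003 = 28629908921/1061473899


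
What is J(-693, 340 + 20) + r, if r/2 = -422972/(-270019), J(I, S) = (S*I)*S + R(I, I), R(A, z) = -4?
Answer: -24251162677332/270019 ≈ -8.9813e+7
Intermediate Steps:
J(I, S) = -4 + I*S**2 (J(I, S) = (S*I)*S - 4 = (I*S)*S - 4 = I*S**2 - 4 = -4 + I*S**2)
r = 845944/270019 (r = 2*(-422972/(-270019)) = 2*(-422972*(-1/270019)) = 2*(422972/270019) = 845944/270019 ≈ 3.1329)
J(-693, 340 + 20) + r = (-4 - 693*(340 + 20)**2) + 845944/270019 = (-4 - 693*360**2) + 845944/270019 = (-4 - 693*129600) + 845944/270019 = (-4 - 89812800) + 845944/270019 = -89812804 + 845944/270019 = -24251162677332/270019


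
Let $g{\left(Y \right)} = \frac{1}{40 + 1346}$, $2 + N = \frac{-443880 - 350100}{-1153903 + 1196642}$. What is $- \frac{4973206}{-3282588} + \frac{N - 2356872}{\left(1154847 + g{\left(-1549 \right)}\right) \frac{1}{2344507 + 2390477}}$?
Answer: $- \frac{1085006162742367719342675865}{112278969836522324838} \approx -9.6635 \cdot 10^{6}$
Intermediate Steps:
$N = - \frac{879458}{42739}$ ($N = -2 + \frac{-443880 - 350100}{-1153903 + 1196642} = -2 - \frac{793980}{42739} = - \frac{879458}{42739} \approx -20.577$)
$g{\left(Y \right)} = \frac{1}{1386}$
$- \frac{4973206}{-3282588} + \frac{N - 2356872}{\left(1154847 + g{\left(-1549 \right)}\right) \frac{1}{2344507 + 2390477}} = - \frac{4973206}{-3282588} + \frac{- \frac{879458}{42739} - 2356872}{\left(1154847 + \frac{1}{1386}\right) \frac{1}{2344507 + 2390477}} = \left(-4973206\right) \left(- \frac{1}{3282588}\right) - \frac{100731231866}{42739 \frac{1600617943}{1386 \cdot 4734984}} = \frac{2486603}{1641294} - \frac{100731231866}{42739 \cdot \frac{1600617943}{1386} \cdot \frac{1}{4734984}} = \frac{2486603}{1641294} - \frac{100731231866}{42739 \cdot \frac{1600617943}{6562687824}} = \frac{2486603}{1641294} - \frac{661067628863518999584}{68408810265877} = - \frac{1085006162742367719342675865}{112278969836522324838}$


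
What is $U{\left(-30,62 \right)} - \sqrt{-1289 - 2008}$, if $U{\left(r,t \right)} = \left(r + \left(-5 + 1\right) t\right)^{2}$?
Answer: $77284 - i \sqrt{3297} \approx 77284.0 - 57.419 i$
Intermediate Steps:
$U{\left(r,t \right)} = \left(r - 4 t\right)^{2}$
$U{\left(-30,62 \right)} - \sqrt{-1289 - 2008} = \left(-30 - 248\right)^{2} - \sqrt{-1289 - 2008} = \left(-30 - 248\right)^{2} - \sqrt{-3297} = \left(-278\right)^{2} - i \sqrt{3297} = 77284 - i \sqrt{3297}$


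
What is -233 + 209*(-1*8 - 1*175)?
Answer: -38480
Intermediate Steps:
-233 + 209*(-1*8 - 1*175) = -233 + 209*(-8 - 175) = -233 + 209*(-183) = -233 - 38247 = -38480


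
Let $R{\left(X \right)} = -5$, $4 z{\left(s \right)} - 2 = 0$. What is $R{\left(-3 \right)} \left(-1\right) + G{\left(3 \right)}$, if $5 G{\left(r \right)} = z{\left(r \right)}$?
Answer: $\frac{51}{10} \approx 5.1$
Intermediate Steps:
$z{\left(s \right)} = \frac{1}{2}$ ($z{\left(s \right)} = \frac{1}{2} + \frac{1}{4} \cdot 0 = \frac{1}{2} + 0 = \frac{1}{2}$)
$G{\left(r \right)} = \frac{1}{10}$ ($G{\left(r \right)} = \frac{1}{5} \cdot \frac{1}{2} = \frac{1}{10}$)
$R{\left(-3 \right)} \left(-1\right) + G{\left(3 \right)} = \left(-5\right) \left(-1\right) + \frac{1}{10} = 5 + \frac{1}{10} = \frac{51}{10}$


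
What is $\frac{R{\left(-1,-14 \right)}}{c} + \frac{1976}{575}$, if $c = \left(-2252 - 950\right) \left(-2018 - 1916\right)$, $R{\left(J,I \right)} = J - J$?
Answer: $\frac{1976}{575} \approx 3.4365$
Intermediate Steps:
$R{\left(J,I \right)} = 0$
$c = 12596668$ ($c = \left(-3202\right) \left(-3934\right) = 12596668$)
$\frac{R{\left(-1,-14 \right)}}{c} + \frac{1976}{575} = \frac{0}{12596668} + \frac{1976}{575} = 0 \cdot \frac{1}{12596668} + 1976 \cdot \frac{1}{575} = 0 + \frac{1976}{575} = \frac{1976}{575}$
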